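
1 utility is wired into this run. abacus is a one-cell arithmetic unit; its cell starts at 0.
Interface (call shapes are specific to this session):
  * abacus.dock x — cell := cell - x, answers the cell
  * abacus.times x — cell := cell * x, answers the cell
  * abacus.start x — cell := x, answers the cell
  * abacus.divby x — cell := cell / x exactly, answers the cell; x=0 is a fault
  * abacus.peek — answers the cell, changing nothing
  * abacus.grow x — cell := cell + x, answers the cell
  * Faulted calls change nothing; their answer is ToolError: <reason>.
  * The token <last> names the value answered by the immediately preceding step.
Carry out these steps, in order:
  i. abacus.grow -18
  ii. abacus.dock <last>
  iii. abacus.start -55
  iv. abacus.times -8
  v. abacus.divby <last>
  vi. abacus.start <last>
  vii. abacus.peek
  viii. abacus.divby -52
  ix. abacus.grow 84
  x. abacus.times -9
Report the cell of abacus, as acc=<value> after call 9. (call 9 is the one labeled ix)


Answer: acc=4367/52

Derivation:
Calling grow using x='-18', yielding -18.
Then dock using x='<last>', and see 0.
Then start using x='-55', yielding -55.
Then times using x='-8', and see 440.
Next I call divby using x='<last>', yielding 1.
Calling start using x='<last>', — result: 1.
Then peek(): 1.
I use divby using x='-52', — result: -1/52.
Using grow using x='84', yielding 4367/52.
Then times using x='-9', and get -39303/52.


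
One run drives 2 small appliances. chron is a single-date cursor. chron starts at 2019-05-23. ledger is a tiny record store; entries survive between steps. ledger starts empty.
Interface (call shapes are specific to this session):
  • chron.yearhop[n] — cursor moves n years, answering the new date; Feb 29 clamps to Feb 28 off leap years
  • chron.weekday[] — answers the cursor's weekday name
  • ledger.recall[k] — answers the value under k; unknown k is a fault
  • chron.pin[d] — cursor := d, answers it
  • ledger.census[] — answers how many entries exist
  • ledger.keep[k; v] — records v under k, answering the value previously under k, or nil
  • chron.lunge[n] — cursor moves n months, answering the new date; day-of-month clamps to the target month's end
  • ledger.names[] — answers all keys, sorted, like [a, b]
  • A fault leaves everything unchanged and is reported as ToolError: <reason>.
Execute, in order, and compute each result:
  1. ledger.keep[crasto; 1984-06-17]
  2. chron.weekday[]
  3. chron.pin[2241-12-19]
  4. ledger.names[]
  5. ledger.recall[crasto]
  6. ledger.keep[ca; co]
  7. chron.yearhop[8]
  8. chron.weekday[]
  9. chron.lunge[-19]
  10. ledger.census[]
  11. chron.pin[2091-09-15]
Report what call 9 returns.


Answer: 2248-05-19

Derivation:
% keep crasto 1984-06-17
  nil
% weekday
  Thursday
% pin 2241-12-19
  2241-12-19
% names
  [crasto]
% recall crasto
  1984-06-17
% keep ca co
  nil
% yearhop 8
  2249-12-19
% weekday
  Wednesday
% lunge -19
  2248-05-19
% census
  2
% pin 2091-09-15
  2091-09-15


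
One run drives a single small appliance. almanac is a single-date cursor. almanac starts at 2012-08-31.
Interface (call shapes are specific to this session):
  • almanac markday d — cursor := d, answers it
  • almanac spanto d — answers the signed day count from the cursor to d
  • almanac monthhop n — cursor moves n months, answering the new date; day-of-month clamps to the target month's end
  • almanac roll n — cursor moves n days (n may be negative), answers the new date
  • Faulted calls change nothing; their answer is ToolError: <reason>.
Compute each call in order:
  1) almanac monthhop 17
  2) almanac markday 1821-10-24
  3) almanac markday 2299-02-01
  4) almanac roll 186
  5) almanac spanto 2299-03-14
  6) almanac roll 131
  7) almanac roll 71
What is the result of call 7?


·→ almanac monthhop(n='17')
·← 2014-01-31
·→ almanac markday(d='1821-10-24')
·← 1821-10-24
·→ almanac markday(d='2299-02-01')
·← 2299-02-01
·→ almanac roll(n='186')
·← 2299-08-06
·→ almanac spanto(d='2299-03-14')
·← -145
·→ almanac roll(n='131')
·← 2299-12-15
·→ almanac roll(n='71')
·← 2300-02-24

Answer: 2300-02-24


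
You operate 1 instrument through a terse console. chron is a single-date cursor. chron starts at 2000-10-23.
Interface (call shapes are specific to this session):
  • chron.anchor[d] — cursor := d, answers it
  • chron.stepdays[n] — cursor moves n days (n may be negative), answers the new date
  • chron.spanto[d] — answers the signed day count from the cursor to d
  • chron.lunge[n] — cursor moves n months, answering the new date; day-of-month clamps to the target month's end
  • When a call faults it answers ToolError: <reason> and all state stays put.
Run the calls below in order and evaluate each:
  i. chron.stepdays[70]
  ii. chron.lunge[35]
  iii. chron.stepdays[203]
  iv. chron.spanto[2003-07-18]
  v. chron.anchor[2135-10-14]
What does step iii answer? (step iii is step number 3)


Answer: 2004-06-21

Derivation:
Now I run chron.stepdays passing n→70, and observe 2001-01-01.
Using chron.lunge passing n→35: 2003-12-01.
Using chron.stepdays passing n→203, → 2004-06-21.
Then chron.spanto passing d→2003-07-18, — result: -339.
Next I call chron.anchor passing d→2135-10-14, — result: 2135-10-14.


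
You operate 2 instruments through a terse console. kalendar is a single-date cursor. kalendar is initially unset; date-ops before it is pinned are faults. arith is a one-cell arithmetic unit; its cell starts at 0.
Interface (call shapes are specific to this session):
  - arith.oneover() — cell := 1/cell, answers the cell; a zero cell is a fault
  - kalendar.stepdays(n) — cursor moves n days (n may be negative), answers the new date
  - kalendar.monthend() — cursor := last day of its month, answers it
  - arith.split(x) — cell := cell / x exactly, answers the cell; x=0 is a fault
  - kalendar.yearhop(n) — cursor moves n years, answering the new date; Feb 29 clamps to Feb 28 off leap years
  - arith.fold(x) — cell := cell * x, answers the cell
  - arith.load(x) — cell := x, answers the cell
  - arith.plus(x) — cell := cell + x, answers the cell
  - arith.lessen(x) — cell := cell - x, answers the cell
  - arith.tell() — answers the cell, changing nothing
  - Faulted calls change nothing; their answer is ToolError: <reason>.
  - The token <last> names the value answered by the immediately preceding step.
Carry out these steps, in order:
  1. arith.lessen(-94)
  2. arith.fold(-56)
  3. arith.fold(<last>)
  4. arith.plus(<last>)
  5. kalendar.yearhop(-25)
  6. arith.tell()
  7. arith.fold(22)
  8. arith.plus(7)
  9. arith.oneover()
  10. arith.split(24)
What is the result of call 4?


Answer: 55419392

Derivation:
I use arith.lessen using -94, and see 94.
Using arith.fold using -56, giving -5264.
Now I run arith.fold using <last>: 27709696.
Next I call arith.plus using <last>, yielding 55419392.
Next I call kalendar.yearhop using -25, and get ToolError: no date set.
I call arith.tell, and observe 55419392.
Invoking arith.fold using 22, → 1219226624.
I call arith.plus using 7, which returns 1219226631.
Next I call arith.oneover(), and observe 1/1219226631.
I use arith.split using 24, — result: 1/29261439144.


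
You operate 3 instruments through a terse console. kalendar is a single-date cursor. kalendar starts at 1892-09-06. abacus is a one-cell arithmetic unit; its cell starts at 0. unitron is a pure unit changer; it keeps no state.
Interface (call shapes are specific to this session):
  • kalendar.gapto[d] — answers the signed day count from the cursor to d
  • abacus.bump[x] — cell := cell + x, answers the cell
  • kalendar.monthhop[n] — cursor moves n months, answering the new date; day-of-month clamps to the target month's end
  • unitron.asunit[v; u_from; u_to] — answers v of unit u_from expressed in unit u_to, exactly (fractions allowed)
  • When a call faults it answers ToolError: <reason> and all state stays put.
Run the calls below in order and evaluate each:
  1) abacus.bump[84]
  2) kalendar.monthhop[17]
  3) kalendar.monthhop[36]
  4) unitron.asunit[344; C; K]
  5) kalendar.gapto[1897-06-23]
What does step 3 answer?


Answer: 1897-02-06

Derivation:
% abacus.bump(x=84) => 84
% kalendar.monthhop(n=17) => 1894-02-06
% kalendar.monthhop(n=36) => 1897-02-06
% unitron.asunit(v=344, u_from=C, u_to=K) => 12343/20
% kalendar.gapto(d=1897-06-23) => 137


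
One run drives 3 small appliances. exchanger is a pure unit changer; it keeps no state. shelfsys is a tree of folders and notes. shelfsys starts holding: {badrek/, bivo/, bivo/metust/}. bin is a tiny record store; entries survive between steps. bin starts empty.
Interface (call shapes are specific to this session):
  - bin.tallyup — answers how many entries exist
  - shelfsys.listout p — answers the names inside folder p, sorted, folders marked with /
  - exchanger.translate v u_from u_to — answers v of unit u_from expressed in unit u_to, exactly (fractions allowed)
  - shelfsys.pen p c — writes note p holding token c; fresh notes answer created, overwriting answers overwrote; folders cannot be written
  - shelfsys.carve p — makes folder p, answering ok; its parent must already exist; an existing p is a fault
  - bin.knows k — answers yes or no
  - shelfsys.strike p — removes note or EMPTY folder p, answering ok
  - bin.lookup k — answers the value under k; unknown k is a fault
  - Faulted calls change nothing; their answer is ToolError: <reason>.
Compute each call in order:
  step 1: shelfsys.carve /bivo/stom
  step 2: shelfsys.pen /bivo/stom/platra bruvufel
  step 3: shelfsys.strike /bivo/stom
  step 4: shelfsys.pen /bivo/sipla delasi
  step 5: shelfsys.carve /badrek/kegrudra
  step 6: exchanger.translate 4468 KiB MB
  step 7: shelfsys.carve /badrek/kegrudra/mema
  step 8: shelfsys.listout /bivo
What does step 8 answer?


Answer: [metust/, sipla, stom/]

Derivation:
I call shelfsys.carve passing p→/bivo/stom, and see ok.
I use shelfsys.pen passing p→/bivo/stom/platra, c→bruvufel, → created.
I use shelfsys.strike passing p→/bivo/stom, yielding ToolError: not empty.
Now I run shelfsys.pen passing p→/bivo/sipla, c→delasi, and observe created.
Then shelfsys.carve passing p→/badrek/kegrudra, and observe ok.
Then exchanger.translate passing v→4468, u_from→KiB, u_to→MB, — result: 71488/15625.
I use shelfsys.carve passing p→/badrek/kegrudra/mema, — result: ok.
I use shelfsys.listout passing p→/bivo: [metust/, sipla, stom/].


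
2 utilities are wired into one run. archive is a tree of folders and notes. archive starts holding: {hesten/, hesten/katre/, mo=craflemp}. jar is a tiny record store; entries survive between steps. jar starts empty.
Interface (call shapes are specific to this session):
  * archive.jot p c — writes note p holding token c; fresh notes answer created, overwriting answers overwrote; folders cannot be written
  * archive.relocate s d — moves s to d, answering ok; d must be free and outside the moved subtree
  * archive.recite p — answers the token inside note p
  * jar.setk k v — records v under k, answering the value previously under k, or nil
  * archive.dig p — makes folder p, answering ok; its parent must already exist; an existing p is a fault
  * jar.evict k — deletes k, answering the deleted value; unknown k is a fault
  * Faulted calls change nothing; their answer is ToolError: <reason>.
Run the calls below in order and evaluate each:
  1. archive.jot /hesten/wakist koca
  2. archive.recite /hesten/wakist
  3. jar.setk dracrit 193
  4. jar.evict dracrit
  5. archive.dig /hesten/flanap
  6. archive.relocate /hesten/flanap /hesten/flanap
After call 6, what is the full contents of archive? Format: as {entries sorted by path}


→ archive.jot(/hesten/wakist, koca)
← created
→ archive.recite(/hesten/wakist)
← koca
→ jar.setk(dracrit, 193)
← nil
→ jar.evict(dracrit)
← 193
→ archive.dig(/hesten/flanap)
← ok
→ archive.relocate(/hesten/flanap, /hesten/flanap)
← ToolError: exists

Answer: {hesten/, hesten/flanap/, hesten/katre/, hesten/wakist=koca, mo=craflemp}


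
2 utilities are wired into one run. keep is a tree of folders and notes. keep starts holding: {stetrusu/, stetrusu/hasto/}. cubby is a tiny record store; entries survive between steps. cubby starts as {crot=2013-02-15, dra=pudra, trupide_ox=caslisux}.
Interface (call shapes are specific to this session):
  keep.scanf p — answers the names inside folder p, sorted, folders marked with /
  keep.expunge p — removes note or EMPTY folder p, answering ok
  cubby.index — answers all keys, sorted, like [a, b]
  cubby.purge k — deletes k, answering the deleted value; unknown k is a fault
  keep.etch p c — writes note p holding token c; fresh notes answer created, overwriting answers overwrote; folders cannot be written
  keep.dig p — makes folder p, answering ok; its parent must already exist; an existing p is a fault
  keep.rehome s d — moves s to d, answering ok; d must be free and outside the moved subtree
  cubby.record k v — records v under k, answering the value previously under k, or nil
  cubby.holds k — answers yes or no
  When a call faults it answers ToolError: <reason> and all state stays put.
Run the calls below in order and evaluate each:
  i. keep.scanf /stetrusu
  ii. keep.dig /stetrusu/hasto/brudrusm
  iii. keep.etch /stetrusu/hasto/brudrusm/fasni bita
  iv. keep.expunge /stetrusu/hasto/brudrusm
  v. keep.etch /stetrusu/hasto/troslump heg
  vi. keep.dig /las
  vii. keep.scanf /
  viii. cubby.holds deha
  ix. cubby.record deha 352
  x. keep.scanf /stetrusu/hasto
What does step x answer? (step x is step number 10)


-> keep.scanf(/stetrusu)
<- [hasto/]
-> keep.dig(/stetrusu/hasto/brudrusm)
<- ok
-> keep.etch(/stetrusu/hasto/brudrusm/fasni, bita)
<- created
-> keep.expunge(/stetrusu/hasto/brudrusm)
<- ToolError: not empty
-> keep.etch(/stetrusu/hasto/troslump, heg)
<- created
-> keep.dig(/las)
<- ok
-> keep.scanf(/)
<- [las/, stetrusu/]
-> cubby.holds(deha)
<- no
-> cubby.record(deha, 352)
<- nil
-> keep.scanf(/stetrusu/hasto)
<- [brudrusm/, troslump]

Answer: [brudrusm/, troslump]


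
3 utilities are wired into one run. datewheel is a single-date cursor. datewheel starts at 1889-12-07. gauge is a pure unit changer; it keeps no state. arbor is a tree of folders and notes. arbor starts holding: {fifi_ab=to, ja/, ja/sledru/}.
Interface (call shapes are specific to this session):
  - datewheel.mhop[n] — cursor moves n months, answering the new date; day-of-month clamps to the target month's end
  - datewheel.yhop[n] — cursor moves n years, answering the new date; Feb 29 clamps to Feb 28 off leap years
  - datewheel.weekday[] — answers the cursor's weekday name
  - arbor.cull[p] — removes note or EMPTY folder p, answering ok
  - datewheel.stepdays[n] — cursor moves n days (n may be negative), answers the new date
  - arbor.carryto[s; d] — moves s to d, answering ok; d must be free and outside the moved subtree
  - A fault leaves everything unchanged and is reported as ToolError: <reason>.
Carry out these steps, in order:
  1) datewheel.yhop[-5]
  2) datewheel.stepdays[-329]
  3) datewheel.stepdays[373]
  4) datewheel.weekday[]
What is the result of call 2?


Act: yhop[-5]
Obs: 1884-12-07
Act: stepdays[-329]
Obs: 1884-01-13
Act: stepdays[373]
Obs: 1885-01-20
Act: weekday[]
Obs: Tuesday

Answer: 1884-01-13


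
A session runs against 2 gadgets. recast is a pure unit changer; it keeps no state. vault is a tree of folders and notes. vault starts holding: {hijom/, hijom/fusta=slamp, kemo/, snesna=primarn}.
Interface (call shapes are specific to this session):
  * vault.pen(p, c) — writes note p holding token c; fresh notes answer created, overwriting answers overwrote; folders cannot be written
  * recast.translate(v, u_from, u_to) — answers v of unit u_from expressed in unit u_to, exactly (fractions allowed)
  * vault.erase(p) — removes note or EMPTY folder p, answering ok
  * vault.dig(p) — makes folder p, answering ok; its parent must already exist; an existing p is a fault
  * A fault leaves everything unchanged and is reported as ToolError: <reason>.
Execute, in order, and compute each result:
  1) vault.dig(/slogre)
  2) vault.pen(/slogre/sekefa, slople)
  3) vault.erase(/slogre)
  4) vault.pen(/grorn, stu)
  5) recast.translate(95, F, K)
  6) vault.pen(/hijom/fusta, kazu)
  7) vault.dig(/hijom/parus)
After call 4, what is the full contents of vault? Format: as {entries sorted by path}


I use dig(p→/slogre), and get ok.
Next I call pen(p→/slogre/sekefa, c→slople), — result: created.
Using erase(p→/slogre), → ToolError: not empty.
I use pen(p→/grorn, c→stu), which returns created.
I try translate(v→95, u_from→F, u_to→K), and observe 6163/20.
I invoke pen(p→/hijom/fusta, c→kazu), → overwrote.
I invoke dig(p→/hijom/parus), and observe ok.

Answer: {grorn=stu, hijom/, hijom/fusta=slamp, kemo/, slogre/, slogre/sekefa=slople, snesna=primarn}


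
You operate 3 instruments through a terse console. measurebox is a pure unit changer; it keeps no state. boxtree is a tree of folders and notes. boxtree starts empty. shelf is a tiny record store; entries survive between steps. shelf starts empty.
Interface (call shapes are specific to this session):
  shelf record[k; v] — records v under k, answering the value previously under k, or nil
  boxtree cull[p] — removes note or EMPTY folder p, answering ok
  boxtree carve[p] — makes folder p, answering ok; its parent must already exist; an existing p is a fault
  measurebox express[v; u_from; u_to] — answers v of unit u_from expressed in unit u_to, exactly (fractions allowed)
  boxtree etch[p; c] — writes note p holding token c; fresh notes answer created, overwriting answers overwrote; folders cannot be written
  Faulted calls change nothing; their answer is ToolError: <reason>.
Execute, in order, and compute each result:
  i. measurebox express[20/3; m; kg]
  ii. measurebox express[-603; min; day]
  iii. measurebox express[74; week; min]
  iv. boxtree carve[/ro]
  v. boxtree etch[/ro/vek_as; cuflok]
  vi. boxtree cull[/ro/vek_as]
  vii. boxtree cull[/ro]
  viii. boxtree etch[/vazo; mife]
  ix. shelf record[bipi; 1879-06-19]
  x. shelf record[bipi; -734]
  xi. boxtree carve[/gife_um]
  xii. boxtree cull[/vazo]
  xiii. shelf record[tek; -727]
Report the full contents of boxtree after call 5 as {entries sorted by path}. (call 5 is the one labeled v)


Answer: {ro/, ro/vek_as=cuflok}

Derivation:
>> measurebox express(v: 20/3, u_from: m, u_to: kg)
<< ToolError: incompatible units
>> measurebox express(v: -603, u_from: min, u_to: day)
<< -67/160
>> measurebox express(v: 74, u_from: week, u_to: min)
<< 745920
>> boxtree carve(p: /ro)
<< ok
>> boxtree etch(p: /ro/vek_as, c: cuflok)
<< created
>> boxtree cull(p: /ro/vek_as)
<< ok
>> boxtree cull(p: /ro)
<< ok
>> boxtree etch(p: /vazo, c: mife)
<< created
>> shelf record(k: bipi, v: 1879-06-19)
<< nil
>> shelf record(k: bipi, v: -734)
<< 1879-06-19
>> boxtree carve(p: /gife_um)
<< ok
>> boxtree cull(p: /vazo)
<< ok
>> shelf record(k: tek, v: -727)
<< nil


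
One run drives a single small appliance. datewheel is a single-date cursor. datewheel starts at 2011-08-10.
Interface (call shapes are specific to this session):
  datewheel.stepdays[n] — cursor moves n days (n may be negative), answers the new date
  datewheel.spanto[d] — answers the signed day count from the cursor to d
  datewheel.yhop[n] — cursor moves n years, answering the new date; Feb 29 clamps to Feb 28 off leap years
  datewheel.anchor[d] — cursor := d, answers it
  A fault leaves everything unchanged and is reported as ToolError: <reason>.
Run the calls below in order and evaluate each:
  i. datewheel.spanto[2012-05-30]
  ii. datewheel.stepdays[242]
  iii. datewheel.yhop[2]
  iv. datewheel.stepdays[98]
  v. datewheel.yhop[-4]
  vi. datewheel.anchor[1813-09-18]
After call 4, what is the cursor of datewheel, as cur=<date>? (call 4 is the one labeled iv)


Answer: cur=2014-07-15

Derivation:
I use datewheel.spanto with 2012-05-30, — result: 294.
Then datewheel.stepdays with 242, which returns 2012-04-08.
I use datewheel.yhop with 2, and get 2014-04-08.
I try datewheel.stepdays with 98, and see 2014-07-15.
Using datewheel.yhop with -4, — result: 2010-07-15.
Calling datewheel.anchor with 1813-09-18, which returns 1813-09-18.


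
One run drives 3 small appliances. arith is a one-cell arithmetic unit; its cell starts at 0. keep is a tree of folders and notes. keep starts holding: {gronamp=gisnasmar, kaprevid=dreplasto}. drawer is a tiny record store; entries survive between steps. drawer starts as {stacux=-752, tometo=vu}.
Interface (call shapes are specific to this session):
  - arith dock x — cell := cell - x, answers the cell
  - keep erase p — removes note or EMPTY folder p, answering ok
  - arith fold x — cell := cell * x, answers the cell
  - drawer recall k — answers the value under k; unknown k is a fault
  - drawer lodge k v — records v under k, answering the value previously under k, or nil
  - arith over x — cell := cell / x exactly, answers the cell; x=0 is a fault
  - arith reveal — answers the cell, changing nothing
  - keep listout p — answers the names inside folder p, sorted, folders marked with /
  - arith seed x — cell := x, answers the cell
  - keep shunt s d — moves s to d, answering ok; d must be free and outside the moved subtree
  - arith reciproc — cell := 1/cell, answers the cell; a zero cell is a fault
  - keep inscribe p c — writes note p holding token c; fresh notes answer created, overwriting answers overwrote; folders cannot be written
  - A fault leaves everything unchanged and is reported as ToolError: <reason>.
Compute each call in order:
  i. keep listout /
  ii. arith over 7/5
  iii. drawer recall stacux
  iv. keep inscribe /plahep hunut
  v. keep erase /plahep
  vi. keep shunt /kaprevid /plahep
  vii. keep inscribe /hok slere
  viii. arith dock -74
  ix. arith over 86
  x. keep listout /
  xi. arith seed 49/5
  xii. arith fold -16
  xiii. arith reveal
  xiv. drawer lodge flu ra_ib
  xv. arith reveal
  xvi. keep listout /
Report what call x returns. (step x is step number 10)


# keep listout(p→/) -> [gronamp, kaprevid]
# arith over(x→7/5) -> 0
# drawer recall(k→stacux) -> -752
# keep inscribe(p→/plahep, c→hunut) -> created
# keep erase(p→/plahep) -> ok
# keep shunt(s→/kaprevid, d→/plahep) -> ok
# keep inscribe(p→/hok, c→slere) -> created
# arith dock(x→-74) -> 74
# arith over(x→86) -> 37/43
# keep listout(p→/) -> [gronamp, hok, plahep]
# arith seed(x→49/5) -> 49/5
# arith fold(x→-16) -> -784/5
# arith reveal() -> -784/5
# drawer lodge(k→flu, v→ra_ib) -> nil
# arith reveal() -> -784/5
# keep listout(p→/) -> [gronamp, hok, plahep]

Answer: [gronamp, hok, plahep]


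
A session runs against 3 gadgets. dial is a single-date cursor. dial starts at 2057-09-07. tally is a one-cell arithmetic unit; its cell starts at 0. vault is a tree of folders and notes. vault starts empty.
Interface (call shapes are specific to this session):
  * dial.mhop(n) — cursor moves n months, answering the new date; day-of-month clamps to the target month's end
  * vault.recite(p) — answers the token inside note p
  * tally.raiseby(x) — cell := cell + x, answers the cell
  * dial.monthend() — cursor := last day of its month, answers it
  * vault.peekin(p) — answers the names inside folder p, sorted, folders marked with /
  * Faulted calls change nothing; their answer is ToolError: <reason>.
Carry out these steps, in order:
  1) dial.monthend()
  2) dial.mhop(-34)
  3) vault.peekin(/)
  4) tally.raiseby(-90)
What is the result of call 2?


~$ dial.monthend
= 2057-09-30
~$ dial.mhop n='-34'
= 2054-11-30
~$ vault.peekin p='/'
= []
~$ tally.raiseby x='-90'
= -90

Answer: 2054-11-30


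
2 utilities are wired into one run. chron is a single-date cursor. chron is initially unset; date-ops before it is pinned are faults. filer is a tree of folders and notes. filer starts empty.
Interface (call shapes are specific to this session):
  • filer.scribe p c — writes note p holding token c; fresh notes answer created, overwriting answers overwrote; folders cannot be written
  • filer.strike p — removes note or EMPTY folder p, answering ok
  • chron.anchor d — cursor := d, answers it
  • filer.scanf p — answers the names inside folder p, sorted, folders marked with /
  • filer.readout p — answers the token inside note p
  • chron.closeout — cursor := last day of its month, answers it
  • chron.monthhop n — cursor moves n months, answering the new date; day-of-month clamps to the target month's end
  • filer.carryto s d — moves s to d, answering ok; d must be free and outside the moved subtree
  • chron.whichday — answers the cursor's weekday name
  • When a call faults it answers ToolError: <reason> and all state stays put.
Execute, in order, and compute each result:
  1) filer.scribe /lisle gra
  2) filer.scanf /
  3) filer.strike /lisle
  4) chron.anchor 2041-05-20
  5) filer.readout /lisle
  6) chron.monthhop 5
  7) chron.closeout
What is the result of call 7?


Step: filer.scribe[p→/lisle; c→gra]
Result: created
Step: filer.scanf[p→/]
Result: [lisle]
Step: filer.strike[p→/lisle]
Result: ok
Step: chron.anchor[d→2041-05-20]
Result: 2041-05-20
Step: filer.readout[p→/lisle]
Result: ToolError: not found
Step: chron.monthhop[n→5]
Result: 2041-10-20
Step: chron.closeout[]
Result: 2041-10-31

Answer: 2041-10-31


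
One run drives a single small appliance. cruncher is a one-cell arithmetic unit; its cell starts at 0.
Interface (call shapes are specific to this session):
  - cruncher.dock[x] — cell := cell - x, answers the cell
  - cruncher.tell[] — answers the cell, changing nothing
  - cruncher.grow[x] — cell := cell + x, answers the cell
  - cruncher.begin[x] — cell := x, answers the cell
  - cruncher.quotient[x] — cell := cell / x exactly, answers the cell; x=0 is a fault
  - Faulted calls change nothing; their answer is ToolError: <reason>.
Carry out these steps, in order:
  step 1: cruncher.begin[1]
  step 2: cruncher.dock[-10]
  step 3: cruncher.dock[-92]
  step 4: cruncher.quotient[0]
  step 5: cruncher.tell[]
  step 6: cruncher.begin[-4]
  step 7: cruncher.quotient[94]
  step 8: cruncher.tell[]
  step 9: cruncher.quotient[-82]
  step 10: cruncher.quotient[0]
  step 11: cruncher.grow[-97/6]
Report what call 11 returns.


>> begin(x=1)
<< 1
>> dock(x=-10)
<< 11
>> dock(x=-92)
<< 103
>> quotient(x=0)
<< ToolError: division by zero
>> tell()
<< 103
>> begin(x=-4)
<< -4
>> quotient(x=94)
<< -2/47
>> tell()
<< -2/47
>> quotient(x=-82)
<< 1/1927
>> quotient(x=0)
<< ToolError: division by zero
>> grow(x=-97/6)
<< -186913/11562

Answer: -186913/11562


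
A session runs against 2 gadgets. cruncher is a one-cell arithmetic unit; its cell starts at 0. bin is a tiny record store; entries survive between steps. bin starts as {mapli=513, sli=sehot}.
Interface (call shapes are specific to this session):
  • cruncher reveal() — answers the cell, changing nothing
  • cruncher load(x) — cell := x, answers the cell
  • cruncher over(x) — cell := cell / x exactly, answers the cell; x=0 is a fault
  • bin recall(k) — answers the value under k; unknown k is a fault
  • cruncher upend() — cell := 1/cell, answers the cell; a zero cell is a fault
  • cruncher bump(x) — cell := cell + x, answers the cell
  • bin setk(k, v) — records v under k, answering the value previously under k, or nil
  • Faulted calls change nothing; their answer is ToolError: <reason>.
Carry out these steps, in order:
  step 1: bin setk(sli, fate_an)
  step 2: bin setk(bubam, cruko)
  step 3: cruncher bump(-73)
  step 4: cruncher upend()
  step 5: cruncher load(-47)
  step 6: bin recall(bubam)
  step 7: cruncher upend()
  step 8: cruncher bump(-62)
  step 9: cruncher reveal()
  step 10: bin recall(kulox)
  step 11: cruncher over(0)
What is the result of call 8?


==> bin setk(k: sli, v: fate_an)
<== sehot
==> bin setk(k: bubam, v: cruko)
<== nil
==> cruncher bump(x: -73)
<== -73
==> cruncher upend()
<== -1/73
==> cruncher load(x: -47)
<== -47
==> bin recall(k: bubam)
<== cruko
==> cruncher upend()
<== -1/47
==> cruncher bump(x: -62)
<== -2915/47
==> cruncher reveal()
<== -2915/47
==> bin recall(k: kulox)
<== ToolError: no such key kulox
==> cruncher over(x: 0)
<== ToolError: division by zero

Answer: -2915/47


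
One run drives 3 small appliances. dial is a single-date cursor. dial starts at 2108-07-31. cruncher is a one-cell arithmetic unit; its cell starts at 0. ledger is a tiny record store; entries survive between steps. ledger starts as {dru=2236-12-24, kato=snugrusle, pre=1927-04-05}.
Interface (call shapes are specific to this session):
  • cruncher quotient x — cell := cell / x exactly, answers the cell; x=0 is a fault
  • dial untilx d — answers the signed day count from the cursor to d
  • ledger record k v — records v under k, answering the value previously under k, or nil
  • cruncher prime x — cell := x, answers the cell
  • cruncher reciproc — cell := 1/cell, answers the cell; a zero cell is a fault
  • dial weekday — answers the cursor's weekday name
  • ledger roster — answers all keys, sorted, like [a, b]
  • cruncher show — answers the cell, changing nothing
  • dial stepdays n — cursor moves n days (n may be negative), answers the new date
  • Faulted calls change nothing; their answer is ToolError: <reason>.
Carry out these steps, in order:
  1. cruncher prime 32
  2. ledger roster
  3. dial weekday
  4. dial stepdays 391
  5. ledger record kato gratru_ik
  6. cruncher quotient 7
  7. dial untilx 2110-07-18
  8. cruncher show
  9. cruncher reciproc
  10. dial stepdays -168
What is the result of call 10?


# cruncher prime(x='32') : 32
# ledger roster() : [dru, kato, pre]
# dial weekday() : Tuesday
# dial stepdays(n='391') : 2109-08-26
# ledger record(k='kato', v='gratru_ik') : snugrusle
# cruncher quotient(x='7') : 32/7
# dial untilx(d='2110-07-18') : 326
# cruncher show() : 32/7
# cruncher reciproc() : 7/32
# dial stepdays(n='-168') : 2109-03-11

Answer: 2109-03-11


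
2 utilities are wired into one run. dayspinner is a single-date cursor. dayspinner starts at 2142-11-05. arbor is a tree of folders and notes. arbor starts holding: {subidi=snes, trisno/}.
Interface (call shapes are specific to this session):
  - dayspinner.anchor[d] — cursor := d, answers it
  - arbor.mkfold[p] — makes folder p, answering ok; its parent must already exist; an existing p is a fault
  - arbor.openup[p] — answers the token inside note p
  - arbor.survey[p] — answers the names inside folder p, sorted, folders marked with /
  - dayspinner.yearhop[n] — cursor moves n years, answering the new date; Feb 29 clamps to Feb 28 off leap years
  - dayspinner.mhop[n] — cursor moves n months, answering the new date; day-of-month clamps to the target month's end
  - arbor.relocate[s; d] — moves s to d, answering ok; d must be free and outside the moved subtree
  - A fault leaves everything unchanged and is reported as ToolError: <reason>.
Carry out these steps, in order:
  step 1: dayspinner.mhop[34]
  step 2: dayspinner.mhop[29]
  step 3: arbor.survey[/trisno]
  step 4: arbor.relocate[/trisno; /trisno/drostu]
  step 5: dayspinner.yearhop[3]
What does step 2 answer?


→ dayspinner.mhop(n='34')
← 2145-09-05
→ dayspinner.mhop(n='29')
← 2148-02-05
→ arbor.survey(p='/trisno')
← []
→ arbor.relocate(s='/trisno', d='/trisno/drostu')
← ToolError: into itself
→ dayspinner.yearhop(n='3')
← 2151-02-05

Answer: 2148-02-05


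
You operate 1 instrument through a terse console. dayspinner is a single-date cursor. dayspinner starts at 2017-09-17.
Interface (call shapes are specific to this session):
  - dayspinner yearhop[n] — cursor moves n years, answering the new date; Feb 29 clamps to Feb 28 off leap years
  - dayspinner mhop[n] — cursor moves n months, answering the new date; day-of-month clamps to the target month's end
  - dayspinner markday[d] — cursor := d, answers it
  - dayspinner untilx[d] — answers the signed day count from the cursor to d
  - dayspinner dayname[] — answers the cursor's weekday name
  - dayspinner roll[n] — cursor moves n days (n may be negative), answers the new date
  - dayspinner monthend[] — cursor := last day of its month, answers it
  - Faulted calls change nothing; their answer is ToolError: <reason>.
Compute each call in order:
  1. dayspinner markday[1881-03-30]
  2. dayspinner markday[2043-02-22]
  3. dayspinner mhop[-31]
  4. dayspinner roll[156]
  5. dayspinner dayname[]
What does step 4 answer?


Answer: 2040-12-25

Derivation:
→ dayspinner markday(1881-03-30)
← 1881-03-30
→ dayspinner markday(2043-02-22)
← 2043-02-22
→ dayspinner mhop(-31)
← 2040-07-22
→ dayspinner roll(156)
← 2040-12-25
→ dayspinner dayname()
← Tuesday


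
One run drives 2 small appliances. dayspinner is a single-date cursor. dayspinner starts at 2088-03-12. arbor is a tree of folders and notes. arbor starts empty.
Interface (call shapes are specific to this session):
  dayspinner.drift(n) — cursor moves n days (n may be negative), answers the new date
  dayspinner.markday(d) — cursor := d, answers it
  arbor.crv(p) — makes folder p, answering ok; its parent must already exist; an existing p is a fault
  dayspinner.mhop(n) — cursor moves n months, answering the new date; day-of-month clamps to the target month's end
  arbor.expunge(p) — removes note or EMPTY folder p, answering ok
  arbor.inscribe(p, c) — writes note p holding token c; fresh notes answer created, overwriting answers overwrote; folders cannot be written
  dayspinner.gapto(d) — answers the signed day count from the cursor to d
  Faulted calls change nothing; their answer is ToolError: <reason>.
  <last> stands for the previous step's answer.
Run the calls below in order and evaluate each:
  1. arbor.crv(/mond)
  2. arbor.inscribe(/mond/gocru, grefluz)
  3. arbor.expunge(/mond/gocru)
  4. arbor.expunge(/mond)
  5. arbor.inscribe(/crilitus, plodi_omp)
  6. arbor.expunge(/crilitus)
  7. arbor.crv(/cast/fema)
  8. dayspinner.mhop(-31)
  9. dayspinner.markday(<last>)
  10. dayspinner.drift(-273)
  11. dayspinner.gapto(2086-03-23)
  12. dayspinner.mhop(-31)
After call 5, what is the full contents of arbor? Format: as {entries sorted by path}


;; crv(p='/mond') == ok
;; inscribe(p='/mond/gocru', c='grefluz') == created
;; expunge(p='/mond/gocru') == ok
;; expunge(p='/mond') == ok
;; inscribe(p='/crilitus', c='plodi_omp') == created
;; expunge(p='/crilitus') == ok
;; crv(p='/cast/fema') == ToolError: no parent
;; mhop(n='-31') == 2085-08-12
;; markday(d='<last>') == 2085-08-12
;; drift(n='-273') == 2084-11-12
;; gapto(d='2086-03-23') == 496
;; mhop(n='-31') == 2082-04-12

Answer: {crilitus=plodi_omp}


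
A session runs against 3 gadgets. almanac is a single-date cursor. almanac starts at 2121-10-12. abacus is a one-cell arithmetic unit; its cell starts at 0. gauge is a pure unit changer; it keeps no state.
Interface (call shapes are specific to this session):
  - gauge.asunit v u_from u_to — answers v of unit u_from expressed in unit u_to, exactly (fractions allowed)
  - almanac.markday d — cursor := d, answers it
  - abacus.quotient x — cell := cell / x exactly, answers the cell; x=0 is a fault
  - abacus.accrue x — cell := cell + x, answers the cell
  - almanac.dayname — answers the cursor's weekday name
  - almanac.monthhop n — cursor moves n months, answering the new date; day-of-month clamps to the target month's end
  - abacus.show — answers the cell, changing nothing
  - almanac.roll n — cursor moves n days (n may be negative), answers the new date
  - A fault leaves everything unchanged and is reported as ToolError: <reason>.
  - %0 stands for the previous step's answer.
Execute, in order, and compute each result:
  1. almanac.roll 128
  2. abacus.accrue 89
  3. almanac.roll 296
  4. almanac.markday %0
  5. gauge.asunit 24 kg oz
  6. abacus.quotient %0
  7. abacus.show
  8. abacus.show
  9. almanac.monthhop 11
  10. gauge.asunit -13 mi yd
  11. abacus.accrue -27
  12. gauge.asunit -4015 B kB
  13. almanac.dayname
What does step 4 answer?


[in] almanac.roll n→128
:: 2122-02-17
[in] abacus.accrue x→89
:: 89
[in] almanac.roll n→296
:: 2122-12-10
[in] almanac.markday d→%0
:: 2122-12-10
[in] gauge.asunit v→24 u_from→kg u_to→oz
:: 38400000000/45359237
[in] abacus.quotient x→%0
:: 4036972093/38400000000
[in] abacus.show
:: 4036972093/38400000000
[in] abacus.show
:: 4036972093/38400000000
[in] almanac.monthhop n→11
:: 2123-11-10
[in] gauge.asunit v→-13 u_from→mi u_to→yd
:: -22880
[in] abacus.accrue x→-27
:: -1032763027907/38400000000
[in] gauge.asunit v→-4015 u_from→B u_to→kB
:: -803/200
[in] almanac.dayname
:: Wednesday

Answer: 2122-12-10


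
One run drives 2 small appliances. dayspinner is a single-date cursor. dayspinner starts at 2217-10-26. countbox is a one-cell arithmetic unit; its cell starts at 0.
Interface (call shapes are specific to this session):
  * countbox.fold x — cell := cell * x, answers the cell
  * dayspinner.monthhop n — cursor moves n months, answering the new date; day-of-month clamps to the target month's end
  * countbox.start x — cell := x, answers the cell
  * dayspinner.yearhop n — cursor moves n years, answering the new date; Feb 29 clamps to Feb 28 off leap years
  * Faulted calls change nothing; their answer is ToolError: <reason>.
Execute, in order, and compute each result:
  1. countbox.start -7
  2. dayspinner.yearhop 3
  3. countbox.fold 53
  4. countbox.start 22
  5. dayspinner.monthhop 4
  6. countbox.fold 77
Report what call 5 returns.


Answer: 2221-02-26

Derivation:
# countbox.start(x=-7) == -7
# dayspinner.yearhop(n=3) == 2220-10-26
# countbox.fold(x=53) == -371
# countbox.start(x=22) == 22
# dayspinner.monthhop(n=4) == 2221-02-26
# countbox.fold(x=77) == 1694


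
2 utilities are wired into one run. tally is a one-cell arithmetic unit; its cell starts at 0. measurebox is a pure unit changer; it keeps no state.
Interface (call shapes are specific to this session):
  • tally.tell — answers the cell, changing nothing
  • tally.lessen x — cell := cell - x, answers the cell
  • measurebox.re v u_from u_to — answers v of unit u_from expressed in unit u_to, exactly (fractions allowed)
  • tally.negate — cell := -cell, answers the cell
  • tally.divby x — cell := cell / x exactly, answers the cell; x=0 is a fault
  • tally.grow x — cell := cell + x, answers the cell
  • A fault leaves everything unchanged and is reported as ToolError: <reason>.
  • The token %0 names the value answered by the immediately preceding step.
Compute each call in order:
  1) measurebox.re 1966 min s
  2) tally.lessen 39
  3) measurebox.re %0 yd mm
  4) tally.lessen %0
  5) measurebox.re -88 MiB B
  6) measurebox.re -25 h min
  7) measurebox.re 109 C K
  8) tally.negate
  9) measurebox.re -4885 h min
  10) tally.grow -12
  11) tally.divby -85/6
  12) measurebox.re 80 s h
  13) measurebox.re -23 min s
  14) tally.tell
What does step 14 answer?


Answer: 1069038/425

Derivation:
% measurebox.re v: 1966 u_from: min u_to: s
  117960
% tally.lessen x: 39
  -39
% measurebox.re v: %0 u_from: yd u_to: mm
  -178308/5
% tally.lessen x: %0
  178113/5
% measurebox.re v: -88 u_from: MiB u_to: B
  -92274688
% measurebox.re v: -25 u_from: h u_to: min
  -1500
% measurebox.re v: 109 u_from: C u_to: K
  7643/20
% tally.negate
  -178113/5
% measurebox.re v: -4885 u_from: h u_to: min
  -293100
% tally.grow x: -12
  -178173/5
% tally.divby x: -85/6
  1069038/425
% measurebox.re v: 80 u_from: s u_to: h
  1/45
% measurebox.re v: -23 u_from: min u_to: s
  -1380
% tally.tell
  1069038/425


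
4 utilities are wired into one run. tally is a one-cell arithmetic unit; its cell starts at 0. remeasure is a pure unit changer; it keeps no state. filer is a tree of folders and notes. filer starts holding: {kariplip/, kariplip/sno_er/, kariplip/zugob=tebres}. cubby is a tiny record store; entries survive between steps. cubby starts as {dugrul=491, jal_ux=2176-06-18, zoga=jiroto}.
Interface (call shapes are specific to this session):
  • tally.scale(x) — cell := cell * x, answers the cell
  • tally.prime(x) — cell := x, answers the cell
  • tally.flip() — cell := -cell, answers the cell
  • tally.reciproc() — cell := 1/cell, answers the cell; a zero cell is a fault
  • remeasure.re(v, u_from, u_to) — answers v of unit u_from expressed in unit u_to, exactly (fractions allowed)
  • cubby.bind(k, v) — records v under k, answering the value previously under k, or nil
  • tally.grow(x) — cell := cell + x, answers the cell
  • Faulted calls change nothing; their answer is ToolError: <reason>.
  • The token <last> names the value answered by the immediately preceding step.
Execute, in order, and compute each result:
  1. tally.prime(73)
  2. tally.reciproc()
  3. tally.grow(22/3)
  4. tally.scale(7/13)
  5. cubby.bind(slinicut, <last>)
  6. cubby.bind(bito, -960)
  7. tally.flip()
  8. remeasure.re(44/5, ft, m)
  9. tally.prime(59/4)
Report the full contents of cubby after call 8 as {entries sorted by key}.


I invoke tally.prime on x→73, — result: 73.
Then tally.reciproc, — result: 1/73.
Using tally.grow on x→22/3, and get 1609/219.
Next I call tally.scale on x→7/13, and observe 11263/2847.
I try cubby.bind on k→slinicut, v→<last>, → nil.
Now I run cubby.bind on k→bito, v→-960, yielding nil.
Now I run tally.flip(): -11263/2847.
Calling remeasure.re on v→44/5, u_from→ft, u_to→m, and see 8382/3125.
Next I call tally.prime on x→59/4, yielding 59/4.

Answer: {bito=-960, dugrul=491, jal_ux=2176-06-18, slinicut=11263/2847, zoga=jiroto}
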